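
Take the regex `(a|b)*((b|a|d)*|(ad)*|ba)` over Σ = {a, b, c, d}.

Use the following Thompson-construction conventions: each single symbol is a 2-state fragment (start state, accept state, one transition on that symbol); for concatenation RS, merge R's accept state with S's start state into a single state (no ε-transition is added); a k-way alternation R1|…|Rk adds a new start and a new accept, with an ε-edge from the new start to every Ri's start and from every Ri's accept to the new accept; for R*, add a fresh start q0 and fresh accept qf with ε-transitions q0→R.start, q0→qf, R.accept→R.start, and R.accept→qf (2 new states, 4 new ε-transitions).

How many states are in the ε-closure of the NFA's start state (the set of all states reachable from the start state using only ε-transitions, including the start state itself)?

16

Work bottom-up. For each fragment F, track |ε-closure(F.start)| and whether F's accept lies in that closure (i.e. whether F accepts ε). A single-symbol fragment has closure size 1 and does not accept ε.
  a|b — |closure| = 1 + 1 + 1 = 3 (the new accept is not ε-reachable since no branch accepts ε)
  (a|b)* — |closure| = 1 (new start) + 3 (body) + 1 (new accept) = 5
  b|a|d — |closure| = 1 + 1 + 1 + 1 = 4 (the new accept is not ε-reachable since no branch accepts ε)
  (b|a|d)* — |closure| = 1 (new start) + 4 (body) + 1 (new accept) = 6
  ad — same as the first factor's closure: |closure| = 1
  (ad)* — the star's fresh start ε-reaches both the body's start and the fresh accept: |closure| = 2 + 1 = 3
  ba — same as the first factor's closure: |closure| = 1
  (b|a|d)*|(ad)*|ba — new start ε-reaches every alternative's start; at least one alternative accepts ε, so the union's new accept is reached too: |closure| = 1 + 6 + 3 + 1 + 1 = 12
  (a|b)*((b|a|d)*|(ad)*|ba) — the left operand accepts ε, so the closure extends into the next operand (the shared merged state is already counted); |closure| = 5 + (12−1) = 16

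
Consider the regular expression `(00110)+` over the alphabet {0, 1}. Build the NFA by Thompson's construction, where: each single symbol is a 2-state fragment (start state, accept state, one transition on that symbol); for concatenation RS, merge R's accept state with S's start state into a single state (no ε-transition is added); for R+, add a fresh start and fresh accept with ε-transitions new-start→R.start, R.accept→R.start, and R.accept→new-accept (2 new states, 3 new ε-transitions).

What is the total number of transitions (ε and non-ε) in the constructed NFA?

By structural recursion:
Each of the 5 symbol leaves contributes 1 transition (1 symbol, 0 ε).
  00110 = 5 transitions (5 symbol, 0 ε)
  (00110)+ = 8 transitions (5 symbol, 3 ε)

8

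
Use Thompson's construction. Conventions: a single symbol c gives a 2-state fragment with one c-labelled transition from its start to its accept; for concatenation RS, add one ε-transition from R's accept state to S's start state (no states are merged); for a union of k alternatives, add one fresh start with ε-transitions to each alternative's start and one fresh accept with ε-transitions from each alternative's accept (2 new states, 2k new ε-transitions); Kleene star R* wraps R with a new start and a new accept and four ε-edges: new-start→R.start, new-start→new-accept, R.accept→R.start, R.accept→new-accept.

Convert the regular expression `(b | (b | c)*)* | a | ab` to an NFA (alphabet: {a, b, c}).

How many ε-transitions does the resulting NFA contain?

23

Per subexpression:
Each of the 6 symbol leaves contributes 0 ε-transitions.
  b | c = 4 ε-transitions
  (b | c)* = 8 ε-transitions
  b | (b | c)* = 12 ε-transitions
  (b | (b | c)*)* = 16 ε-transitions
  ab = 1 ε-transition
  (b | (b | c)*)* | a | ab = 23 ε-transitions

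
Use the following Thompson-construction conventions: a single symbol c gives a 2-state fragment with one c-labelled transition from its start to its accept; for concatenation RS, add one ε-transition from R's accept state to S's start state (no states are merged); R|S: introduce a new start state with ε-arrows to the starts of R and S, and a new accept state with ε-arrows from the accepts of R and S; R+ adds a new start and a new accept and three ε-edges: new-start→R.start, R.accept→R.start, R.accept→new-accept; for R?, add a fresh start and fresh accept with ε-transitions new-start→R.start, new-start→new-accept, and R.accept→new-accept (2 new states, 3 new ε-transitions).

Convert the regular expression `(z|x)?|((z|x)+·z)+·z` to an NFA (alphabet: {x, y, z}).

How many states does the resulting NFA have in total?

24

Building bottom-up:
Each of the 6 symbol leaves contributes a 2-state fragment.
  z|x = 6 states
  (z|x)? = 8 states
  z|x = 6 states
  (z|x)+ = 8 states
  (z|x)+·z = 10 states
  ((z|x)+·z)+ = 12 states
  ((z|x)+·z)+·z = 14 states
  (z|x)?|((z|x)+·z)+·z = 24 states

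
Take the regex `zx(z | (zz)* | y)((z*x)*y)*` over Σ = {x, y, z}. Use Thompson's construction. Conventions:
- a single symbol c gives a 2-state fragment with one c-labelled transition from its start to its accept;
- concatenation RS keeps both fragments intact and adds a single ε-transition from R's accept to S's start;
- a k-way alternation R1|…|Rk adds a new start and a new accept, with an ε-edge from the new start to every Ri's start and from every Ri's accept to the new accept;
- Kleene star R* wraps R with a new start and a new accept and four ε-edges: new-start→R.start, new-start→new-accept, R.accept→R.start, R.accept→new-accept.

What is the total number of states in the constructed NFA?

By structural recursion:
Each of the 9 symbol leaves contributes a 2-state fragment.
  zz — 4 states
  (zz)* — 6 states
  z | (zz)* | y — 12 states
  z* — 4 states
  z*x — 6 states
  (z*x)* — 8 states
  (z*x)*y — 10 states
  ((z*x)*y)* — 12 states
  zx(z | (zz)* | y)((z*x)*y)* — 28 states

28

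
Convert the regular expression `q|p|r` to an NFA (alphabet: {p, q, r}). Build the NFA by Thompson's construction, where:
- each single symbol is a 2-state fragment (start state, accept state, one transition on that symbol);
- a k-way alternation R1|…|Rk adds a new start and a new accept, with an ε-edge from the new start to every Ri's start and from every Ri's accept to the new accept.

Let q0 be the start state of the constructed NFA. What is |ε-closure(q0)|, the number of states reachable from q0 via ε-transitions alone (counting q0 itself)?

4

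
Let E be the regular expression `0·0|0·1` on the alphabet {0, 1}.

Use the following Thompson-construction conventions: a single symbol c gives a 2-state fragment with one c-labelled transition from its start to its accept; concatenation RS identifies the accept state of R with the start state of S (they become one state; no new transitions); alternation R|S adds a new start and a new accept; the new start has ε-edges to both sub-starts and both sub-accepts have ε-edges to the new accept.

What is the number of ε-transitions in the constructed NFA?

4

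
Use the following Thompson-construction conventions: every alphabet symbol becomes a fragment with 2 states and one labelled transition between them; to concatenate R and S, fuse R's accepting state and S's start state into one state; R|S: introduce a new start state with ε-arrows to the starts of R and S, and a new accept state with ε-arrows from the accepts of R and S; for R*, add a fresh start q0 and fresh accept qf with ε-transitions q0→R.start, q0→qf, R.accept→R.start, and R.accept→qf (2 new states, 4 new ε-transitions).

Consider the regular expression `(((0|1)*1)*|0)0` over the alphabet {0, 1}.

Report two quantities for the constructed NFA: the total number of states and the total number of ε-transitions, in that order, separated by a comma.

16, 16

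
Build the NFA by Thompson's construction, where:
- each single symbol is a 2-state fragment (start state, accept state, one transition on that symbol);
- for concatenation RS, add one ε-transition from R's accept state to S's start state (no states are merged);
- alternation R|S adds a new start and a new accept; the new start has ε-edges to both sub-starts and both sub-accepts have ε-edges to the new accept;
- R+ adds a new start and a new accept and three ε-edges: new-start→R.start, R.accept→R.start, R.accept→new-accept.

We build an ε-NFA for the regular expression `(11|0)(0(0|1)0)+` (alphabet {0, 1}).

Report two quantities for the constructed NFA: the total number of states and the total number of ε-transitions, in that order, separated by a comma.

20, 15

Per subexpression:
Each of the 7 symbol leaves contributes 2 states and 0 ε-transitions.
  11 — 4 states, 1 ε-transition
  11|0 — 8 states, 5 ε-transitions
  0|1 — 6 states, 4 ε-transitions
  0(0|1)0 — 10 states, 6 ε-transitions
  (0(0|1)0)+ — 12 states, 9 ε-transitions
  (11|0)(0(0|1)0)+ — 20 states, 15 ε-transitions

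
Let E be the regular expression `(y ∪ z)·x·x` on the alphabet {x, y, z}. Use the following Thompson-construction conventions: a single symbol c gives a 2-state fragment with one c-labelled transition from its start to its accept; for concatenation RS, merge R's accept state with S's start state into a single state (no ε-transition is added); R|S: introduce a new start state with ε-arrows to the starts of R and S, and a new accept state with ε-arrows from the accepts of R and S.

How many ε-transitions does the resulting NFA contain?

Recursing over subexpressions:
Each of the 4 symbol leaves contributes 0 ε-transitions.
  y ∪ z = 4 ε-transitions
  (y ∪ z)·x·x = 4 ε-transitions

4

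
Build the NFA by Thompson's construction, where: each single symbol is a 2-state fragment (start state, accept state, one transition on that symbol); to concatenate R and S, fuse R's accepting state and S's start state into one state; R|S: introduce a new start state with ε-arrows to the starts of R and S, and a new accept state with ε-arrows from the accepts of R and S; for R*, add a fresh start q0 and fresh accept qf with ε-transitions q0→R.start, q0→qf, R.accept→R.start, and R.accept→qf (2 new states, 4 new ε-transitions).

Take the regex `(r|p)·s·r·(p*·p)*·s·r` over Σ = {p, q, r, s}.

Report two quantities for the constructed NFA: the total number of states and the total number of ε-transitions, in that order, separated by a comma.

16, 12

Bottom-up over the parse tree:
Each of the 8 symbol leaves contributes 2 states and 0 ε-transitions.
  r|p : 6 states, 4 ε-transitions
  p* : 4 states, 4 ε-transitions
  p*·p : 5 states, 4 ε-transitions
  (p*·p)* : 7 states, 8 ε-transitions
  (r|p)·s·r·(p*·p)*·s·r : 16 states, 12 ε-transitions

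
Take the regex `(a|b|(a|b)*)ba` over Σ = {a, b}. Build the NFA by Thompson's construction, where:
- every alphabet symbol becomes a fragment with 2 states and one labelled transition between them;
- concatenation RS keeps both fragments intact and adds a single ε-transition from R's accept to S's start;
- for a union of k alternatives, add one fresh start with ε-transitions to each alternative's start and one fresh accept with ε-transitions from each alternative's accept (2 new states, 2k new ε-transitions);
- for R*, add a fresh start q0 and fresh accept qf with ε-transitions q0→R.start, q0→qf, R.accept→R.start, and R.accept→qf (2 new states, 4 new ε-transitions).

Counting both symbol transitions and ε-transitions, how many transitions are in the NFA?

22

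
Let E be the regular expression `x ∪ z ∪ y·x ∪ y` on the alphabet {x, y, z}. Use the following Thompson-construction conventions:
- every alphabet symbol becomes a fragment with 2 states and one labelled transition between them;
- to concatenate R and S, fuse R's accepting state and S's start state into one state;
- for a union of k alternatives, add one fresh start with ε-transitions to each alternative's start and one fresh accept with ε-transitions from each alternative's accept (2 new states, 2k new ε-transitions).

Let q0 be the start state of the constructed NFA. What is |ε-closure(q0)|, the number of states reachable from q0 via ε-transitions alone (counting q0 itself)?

5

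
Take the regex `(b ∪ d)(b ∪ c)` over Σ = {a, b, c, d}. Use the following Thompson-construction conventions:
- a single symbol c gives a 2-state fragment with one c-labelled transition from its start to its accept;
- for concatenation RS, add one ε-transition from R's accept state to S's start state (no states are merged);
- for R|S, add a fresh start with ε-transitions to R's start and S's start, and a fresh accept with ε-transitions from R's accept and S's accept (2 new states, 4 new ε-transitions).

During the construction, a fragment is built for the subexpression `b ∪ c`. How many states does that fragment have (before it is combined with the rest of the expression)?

6

Fragment for `b ∪ c`:
Each of the 2 symbol leaves contributes a 2-state fragment.
  b ∪ c : 6 states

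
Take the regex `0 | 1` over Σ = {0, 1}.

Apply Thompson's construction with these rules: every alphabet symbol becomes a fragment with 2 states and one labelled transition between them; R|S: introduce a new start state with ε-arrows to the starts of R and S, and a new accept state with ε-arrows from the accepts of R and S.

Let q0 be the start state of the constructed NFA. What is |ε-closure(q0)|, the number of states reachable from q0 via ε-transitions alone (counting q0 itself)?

Work bottom-up. For each fragment F, track |ε-closure(F.start)| and whether F's accept lies in that closure (i.e. whether F accepts ε). A single-symbol fragment has closure size 1 and does not accept ε.
  0 | 1 — C = 1 + 1 + 1 = 3 (the new accept is not ε-reachable since no branch accepts ε)

3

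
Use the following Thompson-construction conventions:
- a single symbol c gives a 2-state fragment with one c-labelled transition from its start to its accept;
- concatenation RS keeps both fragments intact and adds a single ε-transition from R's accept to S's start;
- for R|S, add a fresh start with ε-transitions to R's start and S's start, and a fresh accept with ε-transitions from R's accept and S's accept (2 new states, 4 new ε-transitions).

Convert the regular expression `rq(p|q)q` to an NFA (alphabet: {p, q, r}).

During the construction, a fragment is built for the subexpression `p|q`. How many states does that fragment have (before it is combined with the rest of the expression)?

Fragment for `p|q`:
Each of the 2 symbol leaves contributes a 2-state fragment.
  p|q — 6 states

6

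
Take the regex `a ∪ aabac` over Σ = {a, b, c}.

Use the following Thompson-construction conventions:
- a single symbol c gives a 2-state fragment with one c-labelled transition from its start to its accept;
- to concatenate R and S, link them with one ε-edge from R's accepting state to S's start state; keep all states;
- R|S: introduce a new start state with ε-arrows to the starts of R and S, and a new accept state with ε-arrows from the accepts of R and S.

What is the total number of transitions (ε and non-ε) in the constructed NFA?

14

Per subexpression:
Each of the 6 symbol leaves contributes 1 transition (1 symbol, 0 ε).
  aabac — 9 transitions (5 symbol, 4 ε)
  a ∪ aabac — 14 transitions (6 symbol, 8 ε)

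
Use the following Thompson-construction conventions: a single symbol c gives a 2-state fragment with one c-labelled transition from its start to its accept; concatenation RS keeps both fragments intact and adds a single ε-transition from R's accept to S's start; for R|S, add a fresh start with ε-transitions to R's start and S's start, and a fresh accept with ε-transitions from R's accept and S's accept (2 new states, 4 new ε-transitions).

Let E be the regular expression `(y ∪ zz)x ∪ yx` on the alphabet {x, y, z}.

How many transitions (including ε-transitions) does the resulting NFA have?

17

Bottom-up over the parse tree:
Each of the 6 symbol leaves contributes 1 transition (1 symbol, 0 ε).
  zz : 3 transitions (2 symbol, 1 ε)
  y ∪ zz : 8 transitions (3 symbol, 5 ε)
  (y ∪ zz)x : 10 transitions (4 symbol, 6 ε)
  yx : 3 transitions (2 symbol, 1 ε)
  (y ∪ zz)x ∪ yx : 17 transitions (6 symbol, 11 ε)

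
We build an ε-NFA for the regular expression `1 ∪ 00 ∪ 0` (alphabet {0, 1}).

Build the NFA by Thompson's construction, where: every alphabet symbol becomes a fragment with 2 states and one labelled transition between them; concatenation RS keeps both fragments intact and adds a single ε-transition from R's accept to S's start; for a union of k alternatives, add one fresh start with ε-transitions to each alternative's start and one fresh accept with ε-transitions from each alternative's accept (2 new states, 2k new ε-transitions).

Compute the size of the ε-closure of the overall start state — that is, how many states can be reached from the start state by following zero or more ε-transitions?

4

Work bottom-up. For each fragment F, track |ε-closure(F.start)| and whether F's accept lies in that closure (i.e. whether F accepts ε). A single-symbol fragment has closure size 1 and does not accept ε.
  00 — C equals the left operand's closure size = 1 (its accept is not ε-reachable, so the closure stops there)
  1 ∪ 00 ∪ 0 — new start ε-reaches every alternative's start; none of them accept ε, so the new accept is not reached: C = 1 + 1 + 1 + 1 = 4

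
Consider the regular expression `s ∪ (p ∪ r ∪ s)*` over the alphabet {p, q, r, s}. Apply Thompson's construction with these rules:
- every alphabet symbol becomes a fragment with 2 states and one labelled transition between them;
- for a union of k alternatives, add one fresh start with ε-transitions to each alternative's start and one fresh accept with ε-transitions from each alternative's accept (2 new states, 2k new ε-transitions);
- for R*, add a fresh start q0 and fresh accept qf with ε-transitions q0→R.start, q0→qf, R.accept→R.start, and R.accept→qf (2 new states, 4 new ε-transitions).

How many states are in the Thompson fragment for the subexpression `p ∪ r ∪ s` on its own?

8

Fragment for `p ∪ r ∪ s`:
Each of the 3 symbol leaves contributes a 2-state fragment.
  p ∪ r ∪ s = 8 states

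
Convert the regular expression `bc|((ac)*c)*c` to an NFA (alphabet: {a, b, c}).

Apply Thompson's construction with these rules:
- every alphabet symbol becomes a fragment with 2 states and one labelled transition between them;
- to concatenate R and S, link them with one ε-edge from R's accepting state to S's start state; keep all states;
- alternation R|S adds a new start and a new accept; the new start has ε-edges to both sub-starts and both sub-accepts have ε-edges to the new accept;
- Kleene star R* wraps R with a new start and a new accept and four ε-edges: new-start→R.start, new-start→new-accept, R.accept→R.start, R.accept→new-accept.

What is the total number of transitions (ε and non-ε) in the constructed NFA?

22

Recursing over subexpressions:
Each of the 6 symbol leaves contributes 1 transition (1 symbol, 0 ε).
  bc : 3 transitions (2 symbol, 1 ε)
  ac : 3 transitions (2 symbol, 1 ε)
  (ac)* : 7 transitions (2 symbol, 5 ε)
  (ac)*c : 9 transitions (3 symbol, 6 ε)
  ((ac)*c)* : 13 transitions (3 symbol, 10 ε)
  ((ac)*c)*c : 15 transitions (4 symbol, 11 ε)
  bc|((ac)*c)*c : 22 transitions (6 symbol, 16 ε)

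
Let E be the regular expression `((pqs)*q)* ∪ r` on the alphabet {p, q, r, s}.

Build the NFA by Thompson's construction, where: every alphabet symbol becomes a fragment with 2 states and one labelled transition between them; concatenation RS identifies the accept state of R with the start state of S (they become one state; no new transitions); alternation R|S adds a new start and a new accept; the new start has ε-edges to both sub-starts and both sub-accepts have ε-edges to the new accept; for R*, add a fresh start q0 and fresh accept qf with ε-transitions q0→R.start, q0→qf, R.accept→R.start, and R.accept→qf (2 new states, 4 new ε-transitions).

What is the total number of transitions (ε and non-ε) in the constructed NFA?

17

Per subexpression:
Each of the 5 symbol leaves contributes 1 transition (1 symbol, 0 ε).
  pqs → 3 transitions (3 symbol, 0 ε)
  (pqs)* → 7 transitions (3 symbol, 4 ε)
  (pqs)*q → 8 transitions (4 symbol, 4 ε)
  ((pqs)*q)* → 12 transitions (4 symbol, 8 ε)
  ((pqs)*q)* ∪ r → 17 transitions (5 symbol, 12 ε)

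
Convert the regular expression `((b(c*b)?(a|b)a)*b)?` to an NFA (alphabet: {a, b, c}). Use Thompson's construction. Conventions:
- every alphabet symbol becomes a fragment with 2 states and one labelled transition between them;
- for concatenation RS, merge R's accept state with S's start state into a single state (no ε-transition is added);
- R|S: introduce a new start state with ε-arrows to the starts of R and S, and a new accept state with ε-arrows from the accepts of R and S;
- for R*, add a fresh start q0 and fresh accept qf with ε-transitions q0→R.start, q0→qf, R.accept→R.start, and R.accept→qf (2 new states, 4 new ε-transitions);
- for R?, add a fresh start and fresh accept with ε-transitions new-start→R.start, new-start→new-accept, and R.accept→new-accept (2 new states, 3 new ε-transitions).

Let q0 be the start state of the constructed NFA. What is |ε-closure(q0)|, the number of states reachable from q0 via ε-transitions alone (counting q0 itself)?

5

Let C(F) = |ε-closure(F.start)| within fragment F, and note whether F accepts ε. Symbol fragments have C = 1 and do not accept ε. Then:
  c* : new start has ε-edges to the inner start and to the new accept, so C = 2 + 1 = 3
  c*b : C = 3 + (1−1) = 3 (closure spills across the concat boundary because the left factor accepts ε)
  (c*b)? : new start has ε-edges to the inner start and to the new accept, so C = 2 + 3 = 5
  a|b : C = 1 + 1 + 1 = 3 (the new accept is not ε-reachable since no branch accepts ε)
  b(c*b)?(a|b)a : C equals the left operand's closure size = 1 (its accept is not ε-reachable, so the closure stops there)
  (b(c*b)?(a|b)a)* : C = 1 (new start) + 1 (body) + 1 (new accept) = 3
  (b(c*b)?(a|b)a)*b : the left operand accepts ε, so the closure extends into the next operand (the shared merged state is already counted); C = 3 + (1−1) = 3
  ((b(c*b)?(a|b)a)*b)? : C = 1 (new start) + 3 (body) + 1 (new accept, via ε) = 5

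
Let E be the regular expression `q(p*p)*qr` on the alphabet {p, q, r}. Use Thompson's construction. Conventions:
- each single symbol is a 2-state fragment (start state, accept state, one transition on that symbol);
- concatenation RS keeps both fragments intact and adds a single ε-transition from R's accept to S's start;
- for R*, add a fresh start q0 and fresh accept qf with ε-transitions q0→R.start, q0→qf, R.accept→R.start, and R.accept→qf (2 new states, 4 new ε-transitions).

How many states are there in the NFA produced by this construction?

By structural recursion:
Each of the 5 symbol leaves contributes a 2-state fragment.
  p* → 4 states
  p*p → 6 states
  (p*p)* → 8 states
  q(p*p)*qr → 14 states

14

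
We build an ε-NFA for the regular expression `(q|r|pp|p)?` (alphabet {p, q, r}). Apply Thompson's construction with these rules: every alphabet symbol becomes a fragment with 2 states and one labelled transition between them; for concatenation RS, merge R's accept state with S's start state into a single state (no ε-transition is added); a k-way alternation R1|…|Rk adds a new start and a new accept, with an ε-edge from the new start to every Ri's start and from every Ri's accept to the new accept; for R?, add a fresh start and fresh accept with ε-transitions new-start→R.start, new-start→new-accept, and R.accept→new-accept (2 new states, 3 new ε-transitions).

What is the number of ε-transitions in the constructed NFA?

11

Bottom-up over the parse tree:
Each of the 5 symbol leaves contributes 0 ε-transitions.
  pp — 0 ε-transitions
  q|r|pp|p — 8 ε-transitions
  (q|r|pp|p)? — 11 ε-transitions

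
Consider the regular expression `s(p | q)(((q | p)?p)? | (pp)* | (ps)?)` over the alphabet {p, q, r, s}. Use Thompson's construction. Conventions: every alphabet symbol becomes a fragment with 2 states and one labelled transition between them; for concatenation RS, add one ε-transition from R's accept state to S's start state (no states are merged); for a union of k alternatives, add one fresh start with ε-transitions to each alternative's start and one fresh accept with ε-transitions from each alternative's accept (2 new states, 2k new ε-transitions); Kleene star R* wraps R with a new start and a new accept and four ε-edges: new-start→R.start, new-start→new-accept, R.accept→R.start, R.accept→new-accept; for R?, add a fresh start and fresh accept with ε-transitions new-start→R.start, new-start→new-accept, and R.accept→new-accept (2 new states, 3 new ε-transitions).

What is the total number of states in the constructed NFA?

34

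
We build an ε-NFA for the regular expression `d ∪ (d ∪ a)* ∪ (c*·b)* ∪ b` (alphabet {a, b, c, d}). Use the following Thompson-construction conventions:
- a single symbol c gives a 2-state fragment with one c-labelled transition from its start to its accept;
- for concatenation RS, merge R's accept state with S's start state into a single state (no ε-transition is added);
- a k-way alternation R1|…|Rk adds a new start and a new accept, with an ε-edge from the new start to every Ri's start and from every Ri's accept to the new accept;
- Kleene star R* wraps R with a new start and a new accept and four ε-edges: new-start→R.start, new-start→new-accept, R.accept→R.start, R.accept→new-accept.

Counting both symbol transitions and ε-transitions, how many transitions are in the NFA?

Recursing over subexpressions:
Each of the 6 symbol leaves contributes 1 transition (1 symbol, 0 ε).
  d ∪ a = 6 transitions (2 symbol, 4 ε)
  (d ∪ a)* = 10 transitions (2 symbol, 8 ε)
  c* = 5 transitions (1 symbol, 4 ε)
  c*·b = 6 transitions (2 symbol, 4 ε)
  (c*·b)* = 10 transitions (2 symbol, 8 ε)
  d ∪ (d ∪ a)* ∪ (c*·b)* ∪ b = 30 transitions (6 symbol, 24 ε)

30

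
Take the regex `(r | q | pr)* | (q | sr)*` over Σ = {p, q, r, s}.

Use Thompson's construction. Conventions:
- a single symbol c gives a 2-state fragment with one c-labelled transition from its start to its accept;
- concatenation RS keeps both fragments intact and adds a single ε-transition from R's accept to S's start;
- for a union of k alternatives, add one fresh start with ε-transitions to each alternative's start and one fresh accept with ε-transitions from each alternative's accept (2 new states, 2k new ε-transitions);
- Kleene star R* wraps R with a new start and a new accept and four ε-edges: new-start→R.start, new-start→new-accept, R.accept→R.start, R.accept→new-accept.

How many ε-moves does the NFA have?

24

Recursing over subexpressions:
Each of the 7 symbol leaves contributes 0 ε-transitions.
  pr — 1 ε-transition
  r | q | pr — 7 ε-transitions
  (r | q | pr)* — 11 ε-transitions
  sr — 1 ε-transition
  q | sr — 5 ε-transitions
  (q | sr)* — 9 ε-transitions
  (r | q | pr)* | (q | sr)* — 24 ε-transitions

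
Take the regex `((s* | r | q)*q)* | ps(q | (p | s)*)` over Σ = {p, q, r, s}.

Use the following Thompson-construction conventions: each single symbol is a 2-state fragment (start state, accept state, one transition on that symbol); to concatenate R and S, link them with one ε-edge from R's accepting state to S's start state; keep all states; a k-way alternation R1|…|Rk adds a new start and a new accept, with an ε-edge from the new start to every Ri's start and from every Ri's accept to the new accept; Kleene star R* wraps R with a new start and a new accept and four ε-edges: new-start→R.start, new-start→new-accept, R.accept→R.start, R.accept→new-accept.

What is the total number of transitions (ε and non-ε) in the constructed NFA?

By structural recursion:
Each of the 9 symbol leaves contributes 1 transition (1 symbol, 0 ε).
  s* — 5 transitions (1 symbol, 4 ε)
  s* | r | q — 13 transitions (3 symbol, 10 ε)
  (s* | r | q)* — 17 transitions (3 symbol, 14 ε)
  (s* | r | q)*q — 19 transitions (4 symbol, 15 ε)
  ((s* | r | q)*q)* — 23 transitions (4 symbol, 19 ε)
  p | s — 6 transitions (2 symbol, 4 ε)
  (p | s)* — 10 transitions (2 symbol, 8 ε)
  q | (p | s)* — 15 transitions (3 symbol, 12 ε)
  ps(q | (p | s)*) — 19 transitions (5 symbol, 14 ε)
  ((s* | r | q)*q)* | ps(q | (p | s)*) — 46 transitions (9 symbol, 37 ε)

46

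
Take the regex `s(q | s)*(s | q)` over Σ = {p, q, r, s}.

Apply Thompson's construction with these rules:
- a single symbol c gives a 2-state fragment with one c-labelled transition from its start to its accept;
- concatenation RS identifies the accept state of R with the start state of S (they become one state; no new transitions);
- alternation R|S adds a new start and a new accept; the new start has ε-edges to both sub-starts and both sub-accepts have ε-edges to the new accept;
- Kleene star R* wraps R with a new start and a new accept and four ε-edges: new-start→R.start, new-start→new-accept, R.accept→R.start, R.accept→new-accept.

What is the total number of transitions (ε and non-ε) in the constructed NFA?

Building bottom-up:
Each of the 5 symbol leaves contributes 1 transition (1 symbol, 0 ε).
  q | s = 6 transitions (2 symbol, 4 ε)
  (q | s)* = 10 transitions (2 symbol, 8 ε)
  s | q = 6 transitions (2 symbol, 4 ε)
  s(q | s)*(s | q) = 17 transitions (5 symbol, 12 ε)

17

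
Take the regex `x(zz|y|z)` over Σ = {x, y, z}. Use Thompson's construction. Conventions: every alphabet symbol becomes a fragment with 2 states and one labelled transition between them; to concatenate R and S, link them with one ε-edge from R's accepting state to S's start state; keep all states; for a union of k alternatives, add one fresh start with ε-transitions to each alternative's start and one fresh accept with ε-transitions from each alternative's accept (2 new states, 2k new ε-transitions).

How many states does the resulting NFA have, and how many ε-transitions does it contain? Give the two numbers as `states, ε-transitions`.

12, 8

Recursing over subexpressions:
Each of the 5 symbol leaves contributes 2 states and 0 ε-transitions.
  zz — 4 states, 1 ε-transition
  zz|y|z — 10 states, 7 ε-transitions
  x(zz|y|z) — 12 states, 8 ε-transitions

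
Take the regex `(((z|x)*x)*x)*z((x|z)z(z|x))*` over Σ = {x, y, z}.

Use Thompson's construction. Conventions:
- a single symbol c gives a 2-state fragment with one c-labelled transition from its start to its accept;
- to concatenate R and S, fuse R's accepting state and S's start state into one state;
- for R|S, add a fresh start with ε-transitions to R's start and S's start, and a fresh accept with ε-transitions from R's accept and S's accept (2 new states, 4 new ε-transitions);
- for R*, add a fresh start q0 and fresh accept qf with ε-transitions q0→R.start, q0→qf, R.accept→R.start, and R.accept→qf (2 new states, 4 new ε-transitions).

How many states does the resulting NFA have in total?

Bottom-up over the parse tree:
Each of the 10 symbol leaves contributes a 2-state fragment.
  z|x : 6 states
  (z|x)* : 8 states
  (z|x)*x : 9 states
  ((z|x)*x)* : 11 states
  ((z|x)*x)*x : 12 states
  (((z|x)*x)*x)* : 14 states
  x|z : 6 states
  z|x : 6 states
  (x|z)z(z|x) : 12 states
  ((x|z)z(z|x))* : 14 states
  (((z|x)*x)*x)*z((x|z)z(z|x))* : 28 states

28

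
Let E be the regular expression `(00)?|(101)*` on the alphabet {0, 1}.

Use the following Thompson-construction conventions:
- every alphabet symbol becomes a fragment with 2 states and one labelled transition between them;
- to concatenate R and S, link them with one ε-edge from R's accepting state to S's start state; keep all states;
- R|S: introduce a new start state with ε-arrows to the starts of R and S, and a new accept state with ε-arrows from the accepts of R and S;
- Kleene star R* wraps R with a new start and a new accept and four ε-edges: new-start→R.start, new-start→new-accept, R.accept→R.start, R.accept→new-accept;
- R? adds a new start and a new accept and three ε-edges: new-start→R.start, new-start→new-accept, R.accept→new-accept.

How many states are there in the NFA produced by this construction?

16

Building bottom-up:
Each of the 5 symbol leaves contributes a 2-state fragment.
  00 = 4 states
  (00)? = 6 states
  101 = 6 states
  (101)* = 8 states
  (00)?|(101)* = 16 states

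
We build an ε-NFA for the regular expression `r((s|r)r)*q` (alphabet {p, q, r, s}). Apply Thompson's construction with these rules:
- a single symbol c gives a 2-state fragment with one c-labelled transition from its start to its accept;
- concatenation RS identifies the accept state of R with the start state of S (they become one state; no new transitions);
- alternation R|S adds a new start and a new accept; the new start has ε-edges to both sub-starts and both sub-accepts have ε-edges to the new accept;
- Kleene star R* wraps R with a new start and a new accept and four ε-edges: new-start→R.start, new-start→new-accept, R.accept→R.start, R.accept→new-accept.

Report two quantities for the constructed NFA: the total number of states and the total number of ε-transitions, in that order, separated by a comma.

Bottom-up over the parse tree:
Each of the 5 symbol leaves contributes 2 states and 0 ε-transitions.
  s|r = 6 states, 4 ε-transitions
  (s|r)r = 7 states, 4 ε-transitions
  ((s|r)r)* = 9 states, 8 ε-transitions
  r((s|r)r)*q = 11 states, 8 ε-transitions

11, 8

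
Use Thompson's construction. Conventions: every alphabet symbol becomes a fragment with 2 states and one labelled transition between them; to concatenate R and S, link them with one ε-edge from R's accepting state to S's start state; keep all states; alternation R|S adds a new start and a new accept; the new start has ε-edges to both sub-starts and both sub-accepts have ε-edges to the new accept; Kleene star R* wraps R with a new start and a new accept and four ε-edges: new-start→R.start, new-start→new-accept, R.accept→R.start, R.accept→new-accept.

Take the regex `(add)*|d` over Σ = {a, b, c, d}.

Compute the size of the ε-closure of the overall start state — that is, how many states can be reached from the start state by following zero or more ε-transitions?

Work bottom-up. For each fragment F, track |ε-closure(F.start)| and whether F's accept lies in that closure (i.e. whether F accepts ε). A single-symbol fragment has closure size 1 and does not accept ε.
  add : same as the first factor's closure: C = 1
  (add)* : new start has ε-edges to the inner start and to the new accept, so C = 2 + 1 = 3
  (add)*|d : C = 1 (new start) + (3 + 1) + 1 (new accept, since some branch ε-reaches its own accept) = 6

6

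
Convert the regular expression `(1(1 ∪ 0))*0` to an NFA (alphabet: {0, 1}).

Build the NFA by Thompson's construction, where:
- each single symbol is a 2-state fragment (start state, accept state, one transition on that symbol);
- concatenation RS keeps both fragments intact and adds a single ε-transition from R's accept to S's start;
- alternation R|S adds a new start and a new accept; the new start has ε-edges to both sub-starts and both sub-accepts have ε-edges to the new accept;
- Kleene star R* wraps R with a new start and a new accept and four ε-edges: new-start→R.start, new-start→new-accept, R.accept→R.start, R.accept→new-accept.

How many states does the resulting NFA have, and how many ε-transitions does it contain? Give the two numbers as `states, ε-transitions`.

Bottom-up over the parse tree:
Each of the 4 symbol leaves contributes 2 states and 0 ε-transitions.
  1 ∪ 0 = 6 states, 4 ε-transitions
  1(1 ∪ 0) = 8 states, 5 ε-transitions
  (1(1 ∪ 0))* = 10 states, 9 ε-transitions
  (1(1 ∪ 0))*0 = 12 states, 10 ε-transitions

12, 10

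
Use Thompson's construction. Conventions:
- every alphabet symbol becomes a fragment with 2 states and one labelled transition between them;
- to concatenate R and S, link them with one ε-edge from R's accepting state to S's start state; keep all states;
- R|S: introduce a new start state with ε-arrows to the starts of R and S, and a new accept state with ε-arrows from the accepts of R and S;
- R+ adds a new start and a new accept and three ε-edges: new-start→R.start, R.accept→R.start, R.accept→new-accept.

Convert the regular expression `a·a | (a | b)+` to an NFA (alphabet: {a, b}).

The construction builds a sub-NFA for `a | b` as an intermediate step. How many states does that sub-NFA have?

6

Fragment for `a | b`:
Each of the 2 symbol leaves contributes a 2-state fragment.
  a | b → 6 states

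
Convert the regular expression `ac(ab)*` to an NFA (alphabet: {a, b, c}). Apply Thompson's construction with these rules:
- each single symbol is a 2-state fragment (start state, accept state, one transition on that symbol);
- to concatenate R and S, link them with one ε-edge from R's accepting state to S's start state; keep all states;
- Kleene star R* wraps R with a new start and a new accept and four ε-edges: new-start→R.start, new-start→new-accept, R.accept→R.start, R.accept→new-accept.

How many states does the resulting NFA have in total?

10

Per subexpression:
Each of the 4 symbol leaves contributes a 2-state fragment.
  ab — 4 states
  (ab)* — 6 states
  ac(ab)* — 10 states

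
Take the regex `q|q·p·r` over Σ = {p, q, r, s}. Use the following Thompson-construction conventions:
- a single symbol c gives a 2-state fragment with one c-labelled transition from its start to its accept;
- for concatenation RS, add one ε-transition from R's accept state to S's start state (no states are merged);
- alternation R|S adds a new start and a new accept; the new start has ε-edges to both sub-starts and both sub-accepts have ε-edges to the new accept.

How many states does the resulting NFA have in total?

10

Per subexpression:
Each of the 4 symbol leaves contributes a 2-state fragment.
  q·p·r : 6 states
  q|q·p·r : 10 states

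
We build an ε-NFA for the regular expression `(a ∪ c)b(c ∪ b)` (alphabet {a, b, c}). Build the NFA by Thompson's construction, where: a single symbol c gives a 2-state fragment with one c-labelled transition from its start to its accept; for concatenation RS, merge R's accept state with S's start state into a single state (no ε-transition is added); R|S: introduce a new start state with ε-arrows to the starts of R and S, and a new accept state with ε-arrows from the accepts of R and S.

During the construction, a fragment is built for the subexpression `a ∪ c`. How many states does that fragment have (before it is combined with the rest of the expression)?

Fragment for `a ∪ c`:
Each of the 2 symbol leaves contributes a 2-state fragment.
  a ∪ c = 6 states

6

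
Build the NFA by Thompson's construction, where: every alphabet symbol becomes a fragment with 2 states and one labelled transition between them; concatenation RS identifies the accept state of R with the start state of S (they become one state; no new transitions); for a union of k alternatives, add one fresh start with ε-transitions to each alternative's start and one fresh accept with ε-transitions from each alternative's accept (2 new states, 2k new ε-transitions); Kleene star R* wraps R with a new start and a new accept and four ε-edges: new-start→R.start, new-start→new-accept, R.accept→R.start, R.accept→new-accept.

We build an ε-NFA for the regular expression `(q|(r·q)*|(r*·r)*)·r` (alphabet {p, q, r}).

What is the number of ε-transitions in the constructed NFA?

18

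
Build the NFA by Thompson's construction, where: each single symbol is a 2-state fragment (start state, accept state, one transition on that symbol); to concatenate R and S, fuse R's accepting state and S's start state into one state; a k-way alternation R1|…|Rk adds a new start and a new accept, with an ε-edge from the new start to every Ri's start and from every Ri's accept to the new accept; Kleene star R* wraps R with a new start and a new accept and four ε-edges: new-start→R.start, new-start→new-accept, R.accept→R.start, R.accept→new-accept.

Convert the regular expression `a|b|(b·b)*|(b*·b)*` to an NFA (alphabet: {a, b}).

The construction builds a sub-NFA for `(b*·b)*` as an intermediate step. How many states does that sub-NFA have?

7

Fragment for `(b*·b)*`:
Each of the 2 symbol leaves contributes a 2-state fragment.
  b* → 4 states
  b*·b → 5 states
  (b*·b)* → 7 states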